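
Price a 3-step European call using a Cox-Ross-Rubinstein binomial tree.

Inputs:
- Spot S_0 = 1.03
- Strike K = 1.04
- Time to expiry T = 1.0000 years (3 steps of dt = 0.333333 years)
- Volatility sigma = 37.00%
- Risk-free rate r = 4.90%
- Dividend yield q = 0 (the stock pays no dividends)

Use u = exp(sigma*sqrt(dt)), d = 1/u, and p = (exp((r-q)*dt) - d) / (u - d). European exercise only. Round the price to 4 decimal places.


dt = T/N = 0.333333
u = exp(sigma*sqrt(dt)) = 1.238152; d = 1/u = 0.807656
p = (exp((r-q)*dt) - d) / (u - d) = 0.485050
Discount per step: exp(-r*dt) = 0.983799
Stock lattice S(k, i) with i counting down-moves:
  k=0: S(0,0) = 1.0300
  k=1: S(1,0) = 1.2753; S(1,1) = 0.8319
  k=2: S(2,0) = 1.5790; S(2,1) = 1.0300; S(2,2) = 0.6719
  k=3: S(3,0) = 1.9551; S(3,1) = 1.2753; S(3,2) = 0.8319; S(3,3) = 0.5426
Terminal payoffs V(N, i) = max(S_T - K, 0):
  V(3,0) = 0.915054; V(3,1) = 0.235296; V(3,2) = 0.000000; V(3,3) = 0.000000
Backward induction: V(k, i) = exp(-r*dt) * [p * V(k+1, i) + (1-p) * V(k+1, i+1)].
  V(2,0) = exp(-r*dt) * [p*0.915054 + (1-p)*0.235296] = 0.555859
  V(2,1) = exp(-r*dt) * [p*0.235296 + (1-p)*0.000000] = 0.112281
  V(2,2) = exp(-r*dt) * [p*0.000000 + (1-p)*0.000000] = 0.000000
  V(1,0) = exp(-r*dt) * [p*0.555859 + (1-p)*0.112281] = 0.322134
  V(1,1) = exp(-r*dt) * [p*0.112281 + (1-p)*0.000000] = 0.053580
  V(0,0) = exp(-r*dt) * [p*0.322134 + (1-p)*0.053580] = 0.180863

Answer: Price = V(0,0) = 0.1809


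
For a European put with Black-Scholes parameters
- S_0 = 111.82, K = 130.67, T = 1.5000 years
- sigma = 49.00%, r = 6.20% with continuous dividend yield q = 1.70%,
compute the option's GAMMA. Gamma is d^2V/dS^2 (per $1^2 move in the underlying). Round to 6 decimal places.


Answer: Gamma = 0.005728

Derivation:
d1 = 0.1529520960; d2 = -0.4471728910
phi(d1) = 0.3943029703; exp(-qT) = 0.9748223790; exp(-rT) = 0.9111935003
Gamma = exp(-qT) * phi(d1) / (S * sigma * sqrt(T)) = 0.9748223790 * 0.3943029703 / (111.8200 * 0.4900 * 1.2247448714) = 0.005728


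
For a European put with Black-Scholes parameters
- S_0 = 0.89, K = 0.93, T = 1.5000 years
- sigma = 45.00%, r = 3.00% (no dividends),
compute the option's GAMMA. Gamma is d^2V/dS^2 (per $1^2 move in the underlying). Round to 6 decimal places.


Answer: Gamma = 0.782612

Derivation:
d1 = 0.2774489431; d2 = -0.2736862490
phi(d1) = 0.3838791493; exp(-qT) = 1.0000000000; exp(-rT) = 0.9559974818
Gamma = exp(-qT) * phi(d1) / (S * sigma * sqrt(T)) = 1.0000000000 * 0.3838791493 / (0.8900 * 0.4500 * 1.2247448714) = 0.782612


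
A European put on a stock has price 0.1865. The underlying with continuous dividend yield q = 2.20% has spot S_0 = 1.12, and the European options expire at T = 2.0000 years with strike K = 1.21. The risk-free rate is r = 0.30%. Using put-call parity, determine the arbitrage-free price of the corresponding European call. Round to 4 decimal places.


Answer: Call price = 0.0555

Derivation:
Put-call parity: C - P = S_0 * exp(-qT) - K * exp(-rT).
S_0 * exp(-qT) = 1.1200 * 0.95695396 = 1.07178843
K * exp(-rT) = 1.2100 * 0.99401796 = 1.20276174
C = P + S*exp(-qT) - K*exp(-rT)
C = 0.1865 + 1.07178843 - 1.20276174 = 0.0555


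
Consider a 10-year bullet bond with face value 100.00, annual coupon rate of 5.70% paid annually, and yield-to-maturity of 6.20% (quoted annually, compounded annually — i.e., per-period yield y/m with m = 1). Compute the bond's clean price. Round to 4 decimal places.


Answer: Price = 96.3546

Derivation:
Coupon per period c = face * coupon_rate / m = 5.700000
Periods per year m = 1; per-period yield y/m = 0.062000
Number of cashflows N = 10
Cashflows (t years, CF_t, discount factor 1/(1+y/m)^(m*t), PV):
  t = 1.0000: CF_t = 5.700000, DF = 0.941620, PV = 5.367232
  t = 2.0000: CF_t = 5.700000, DF = 0.886647, PV = 5.053890
  t = 3.0000: CF_t = 5.700000, DF = 0.834885, PV = 4.758842
  t = 4.0000: CF_t = 5.700000, DF = 0.786144, PV = 4.481019
  t = 5.0000: CF_t = 5.700000, DF = 0.740248, PV = 4.219415
  t = 6.0000: CF_t = 5.700000, DF = 0.697032, PV = 3.973084
  t = 7.0000: CF_t = 5.700000, DF = 0.656339, PV = 3.741134
  t = 8.0000: CF_t = 5.700000, DF = 0.618022, PV = 3.522725
  t = 9.0000: CF_t = 5.700000, DF = 0.581942, PV = 3.317067
  t = 10.0000: CF_t = 105.700000, DF = 0.547968, PV = 57.920169
Price P = sum_t PV_t = 96.354577


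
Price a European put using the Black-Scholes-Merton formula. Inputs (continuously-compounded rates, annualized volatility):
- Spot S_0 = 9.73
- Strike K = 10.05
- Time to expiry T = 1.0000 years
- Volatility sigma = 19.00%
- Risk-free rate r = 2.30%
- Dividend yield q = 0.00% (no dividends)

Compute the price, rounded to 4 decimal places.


Answer: Price = 0.7865

Derivation:
d1 = (ln(S/K) + (r - q + 0.5*sigma^2) * T) / (sigma * sqrt(T)) = 0.04574348
d2 = d1 - sigma * sqrt(T) = -0.14425652
exp(-rT) = 0.97726248; exp(-qT) = 1.00000000
P = K * exp(-rT) * N(-d2) - S_0 * exp(-qT) * N(-d1)
N(-d1) = 0.48175735; N(-d2) = 0.55735104
P = 10.0500 * 0.97726248 * 0.55735104 - 9.7300 * 1.00000000 * 0.48175735 = 0.7865


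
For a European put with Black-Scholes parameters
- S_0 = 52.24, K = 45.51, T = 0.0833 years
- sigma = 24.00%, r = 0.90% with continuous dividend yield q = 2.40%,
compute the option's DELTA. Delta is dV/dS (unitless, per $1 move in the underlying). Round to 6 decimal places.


Answer: Delta = -0.022296

Derivation:
d1 = 2.0076455591; d2 = 1.9383773845
phi(d1) = 0.0531701102; exp(-qT) = 0.9980027971; exp(-rT) = 0.9992505810
N(-d1) = 0.0223404848
Delta = -exp(-qT) * N(-d1) = -0.9980027971 * 0.0223404848 = -0.022296


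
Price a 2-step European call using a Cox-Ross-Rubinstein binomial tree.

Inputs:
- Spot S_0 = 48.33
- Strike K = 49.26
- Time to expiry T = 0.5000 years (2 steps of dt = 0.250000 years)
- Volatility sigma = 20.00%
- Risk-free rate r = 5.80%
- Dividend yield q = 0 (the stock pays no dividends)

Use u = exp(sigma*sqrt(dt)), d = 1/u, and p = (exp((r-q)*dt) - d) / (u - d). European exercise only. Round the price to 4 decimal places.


dt = T/N = 0.250000
u = exp(sigma*sqrt(dt)) = 1.105171; d = 1/u = 0.904837
p = (exp((r-q)*dt) - d) / (u - d) = 0.547927
Discount per step: exp(-r*dt) = 0.985605
Stock lattice S(k, i) with i counting down-moves:
  k=0: S(0,0) = 48.3300
  k=1: S(1,0) = 53.4129; S(1,1) = 43.7308
  k=2: S(2,0) = 59.0304; S(2,1) = 48.3300; S(2,2) = 39.5693
Terminal payoffs V(N, i) = max(S_T - K, 0):
  V(2,0) = 9.770395; V(2,1) = 0.000000; V(2,2) = 0.000000
Backward induction: V(k, i) = exp(-r*dt) * [p * V(k+1, i) + (1-p) * V(k+1, i+1)].
  V(1,0) = exp(-r*dt) * [p*9.770395 + (1-p)*0.000000] = 5.276402
  V(1,1) = exp(-r*dt) * [p*0.000000 + (1-p)*0.000000] = 0.000000
  V(0,0) = exp(-r*dt) * [p*5.276402 + (1-p)*0.000000] = 2.849467

Answer: Price = V(0,0) = 2.8495


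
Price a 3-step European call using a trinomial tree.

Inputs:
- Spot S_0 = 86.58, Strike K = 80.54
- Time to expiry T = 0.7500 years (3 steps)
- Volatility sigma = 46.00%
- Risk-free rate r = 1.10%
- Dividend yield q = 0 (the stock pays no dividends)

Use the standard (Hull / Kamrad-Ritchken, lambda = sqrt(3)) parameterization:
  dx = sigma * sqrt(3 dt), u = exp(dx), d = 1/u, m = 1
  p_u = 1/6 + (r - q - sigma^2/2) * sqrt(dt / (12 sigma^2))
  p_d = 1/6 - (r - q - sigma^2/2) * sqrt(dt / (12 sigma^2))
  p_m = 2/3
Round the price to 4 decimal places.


Answer: Price = V(0,0) = 16.3855

Derivation:
dt = T/N = 0.250000; dx = sigma*sqrt(3*dt) = 0.398372
u = exp(dx) = 1.489398; d = 1/u = 0.671412
p_u = 0.136921, p_m = 0.666667, p_d = 0.196413
Discount per step: exp(-r*dt) = 0.997254
Stock lattice S(k, j) with j the centered position index:
  k=0: S(0,+0) = 86.5800
  k=1: S(1,-1) = 58.1309; S(1,+0) = 86.5800; S(1,+1) = 128.9520
  k=2: S(2,-2) = 39.0298; S(2,-1) = 58.1309; S(2,+0) = 86.5800; S(2,+1) = 128.9520; S(2,+2) = 192.0608
  k=3: S(3,-3) = 26.2051; S(3,-2) = 39.0298; S(3,-1) = 58.1309; S(3,+0) = 86.5800; S(3,+1) = 128.9520; S(3,+2) = 192.0608; S(3,+3) = 286.0549
Terminal payoffs V(N, j) = max(S_T - K, 0):
  V(3,-3) = 0.000000; V(3,-2) = 0.000000; V(3,-1) = 0.000000; V(3,+0) = 6.040000; V(3,+1) = 48.412037; V(3,+2) = 111.520843; V(3,+3) = 205.514943
Backward induction: V(k, j) = exp(-r*dt) * [p_u * V(k+1, j+1) + p_m * V(k+1, j) + p_d * V(k+1, j-1)]
  V(2,-2) = exp(-r*dt) * [p_u*0.000000 + p_m*0.000000 + p_d*0.000000] = 0.000000
  V(2,-1) = exp(-r*dt) * [p_u*6.040000 + p_m*0.000000 + p_d*0.000000] = 0.824729
  V(2,+0) = exp(-r*dt) * [p_u*48.412037 + p_m*6.040000 + p_d*0.000000] = 10.626009
  V(2,+1) = exp(-r*dt) * [p_u*111.520843 + p_m*48.412037 + p_d*6.040000] = 48.596698
  V(2,+2) = exp(-r*dt) * [p_u*205.514943 + p_m*111.520843 + p_d*48.412037] = 111.687631
  V(1,-1) = exp(-r*dt) * [p_u*10.626009 + p_m*0.824729 + p_d*0.000000] = 1.999233
  V(1,+0) = exp(-r*dt) * [p_u*48.596698 + p_m*10.626009 + p_d*0.824729] = 13.861709
  V(1,+1) = exp(-r*dt) * [p_u*111.687631 + p_m*48.596698 + p_d*10.626009] = 49.640518
  V(0,+0) = exp(-r*dt) * [p_u*49.640518 + p_m*13.861709 + p_d*1.999233] = 16.385500


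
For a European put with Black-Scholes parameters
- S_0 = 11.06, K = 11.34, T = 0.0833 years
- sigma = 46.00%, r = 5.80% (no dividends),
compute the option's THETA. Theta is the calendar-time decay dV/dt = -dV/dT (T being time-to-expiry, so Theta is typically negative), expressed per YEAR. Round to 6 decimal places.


d1 = -0.0855409758; d2 = -0.2183049769
phi(d1) = 0.3974853653; exp(-qT) = 1.0000000000; exp(-rT) = 0.9951802524
Theta = -S*exp(-qT)*phi(d1)*sigma/(2*sqrt(T)) + r*K*exp(-rT)*N(-d2) - q*S*exp(-qT)*N(-d1)
N(-d1) = 0.5340843396; N(-d2) = 0.5864042515; sqrt(T) = 0.2886173938
Term 1 = -11.0600 * 1.0000000000 * 0.3974853653 * 0.4600 / (2 * 0.2886173938) = -3.5033344974
Term 2 = 0.0580 * 11.3400 * 0.9951802524 * 0.5864042515 = 0.3838308768
Term 3 = 0 (no dividend yield, q = 0)
Theta = -3.5033344974 + (0.3838308768) + (0.0000000000) = -3.119504

Answer: Theta = -3.119504


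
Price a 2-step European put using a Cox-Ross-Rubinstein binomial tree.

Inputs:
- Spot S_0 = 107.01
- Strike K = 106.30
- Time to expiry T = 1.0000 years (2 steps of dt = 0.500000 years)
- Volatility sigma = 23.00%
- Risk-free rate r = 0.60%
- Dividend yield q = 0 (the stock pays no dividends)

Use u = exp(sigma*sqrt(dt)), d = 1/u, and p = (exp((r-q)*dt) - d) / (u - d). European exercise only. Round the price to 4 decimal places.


Answer: Price = V(0,0) = 8.1403

Derivation:
dt = T/N = 0.500000
u = exp(sigma*sqrt(dt)) = 1.176607; d = 1/u = 0.849902
p = (exp((r-q)*dt) - d) / (u - d) = 0.468627
Discount per step: exp(-r*dt) = 0.997004
Stock lattice S(k, i) with i counting down-moves:
  k=0: S(0,0) = 107.0100
  k=1: S(1,0) = 125.9087; S(1,1) = 90.9480
  k=2: S(2,0) = 148.1450; S(2,1) = 107.0100; S(2,2) = 77.2968
Terminal payoffs V(N, i) = max(K - S_T, 0):
  V(2,0) = 0.000000; V(2,1) = 0.000000; V(2,2) = 29.003153
Backward induction: V(k, i) = exp(-r*dt) * [p * V(k+1, i) + (1-p) * V(k+1, i+1)].
  V(1,0) = exp(-r*dt) * [p*0.000000 + (1-p)*0.000000] = 0.000000
  V(1,1) = exp(-r*dt) * [p*0.000000 + (1-p)*29.003153] = 15.365323
  V(0,0) = exp(-r*dt) * [p*0.000000 + (1-p)*15.365323] = 8.140259


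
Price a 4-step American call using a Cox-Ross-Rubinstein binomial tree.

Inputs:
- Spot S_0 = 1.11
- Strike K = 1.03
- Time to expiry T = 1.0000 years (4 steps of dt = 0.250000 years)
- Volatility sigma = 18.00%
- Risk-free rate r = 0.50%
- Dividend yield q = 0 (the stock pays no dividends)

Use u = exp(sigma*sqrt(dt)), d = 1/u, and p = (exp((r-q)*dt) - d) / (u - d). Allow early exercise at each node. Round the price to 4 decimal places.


dt = T/N = 0.250000
u = exp(sigma*sqrt(dt)) = 1.094174; d = 1/u = 0.913931
p = (exp((r-q)*dt) - d) / (u - d) = 0.484455
Discount per step: exp(-r*dt) = 0.998751
Stock lattice S(k, i) with i counting down-moves:
  k=0: S(0,0) = 1.1100
  k=1: S(1,0) = 1.2145; S(1,1) = 1.0145
  k=2: S(2,0) = 1.3289; S(2,1) = 1.1100; S(2,2) = 0.9271
  k=3: S(3,0) = 1.4541; S(3,1) = 1.2145; S(3,2) = 1.0145; S(3,3) = 0.8474
  k=4: S(4,0) = 1.5910; S(4,1) = 1.3289; S(4,2) = 1.1100; S(4,3) = 0.9271; S(4,4) = 0.7744
Terminal payoffs V(N, i) = max(S_T - K, 0):
  V(4,0) = 0.560996; V(4,1) = 0.298911; V(4,2) = 0.080000; V(4,3) = 0.000000; V(4,4) = 0.000000
Backward induction: V(k, i) = exp(-r*dt) * [p * V(k+1, i) + (1-p) * V(k+1, i+1)]; then take max(V_cont, immediate exercise) for American.
  V(3,0) = exp(-r*dt) * [p*0.560996 + (1-p)*0.298911] = 0.425347; exercise = 0.424061; V(3,0) = max -> 0.425347
  V(3,1) = exp(-r*dt) * [p*0.298911 + (1-p)*0.080000] = 0.185820; exercise = 0.184533; V(3,1) = max -> 0.185820
  V(3,2) = exp(-r*dt) * [p*0.080000 + (1-p)*0.000000] = 0.038708; exercise = 0.000000; V(3,2) = max -> 0.038708
  V(3,3) = exp(-r*dt) * [p*0.000000 + (1-p)*0.000000] = 0.000000; exercise = 0.000000; V(3,3) = max -> 0.000000
  V(2,0) = exp(-r*dt) * [p*0.425347 + (1-p)*0.185820] = 0.301483; exercise = 0.298911; V(2,0) = max -> 0.301483
  V(2,1) = exp(-r*dt) * [p*0.185820 + (1-p)*0.038708] = 0.109840; exercise = 0.080000; V(2,1) = max -> 0.109840
  V(2,2) = exp(-r*dt) * [p*0.038708 + (1-p)*0.000000] = 0.018729; exercise = 0.000000; V(2,2) = max -> 0.018729
  V(1,0) = exp(-r*dt) * [p*0.301483 + (1-p)*0.109840] = 0.202429; exercise = 0.184533; V(1,0) = max -> 0.202429
  V(1,1) = exp(-r*dt) * [p*0.109840 + (1-p)*0.018729] = 0.062789; exercise = 0.000000; V(1,1) = max -> 0.062789
  V(0,0) = exp(-r*dt) * [p*0.202429 + (1-p)*0.062789] = 0.130276; exercise = 0.080000; V(0,0) = max -> 0.130276

Answer: Price = V(0,0) = 0.1303


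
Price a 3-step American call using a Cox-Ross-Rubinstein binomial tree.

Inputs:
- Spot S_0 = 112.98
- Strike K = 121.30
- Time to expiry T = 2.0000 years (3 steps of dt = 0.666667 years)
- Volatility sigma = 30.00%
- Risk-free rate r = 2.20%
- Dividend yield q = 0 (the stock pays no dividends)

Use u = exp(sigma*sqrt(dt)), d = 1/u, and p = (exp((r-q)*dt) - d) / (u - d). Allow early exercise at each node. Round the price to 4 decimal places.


Answer: Price = V(0,0) = 19.0004

Derivation:
dt = T/N = 0.666667
u = exp(sigma*sqrt(dt)) = 1.277556; d = 1/u = 0.782744
p = (exp((r-q)*dt) - d) / (u - d) = 0.468926
Discount per step: exp(-r*dt) = 0.985440
Stock lattice S(k, i) with i counting down-moves:
  k=0: S(0,0) = 112.9800
  k=1: S(1,0) = 144.3383; S(1,1) = 88.4345
  k=2: S(2,0) = 184.4003; S(2,1) = 112.9800; S(2,2) = 69.2216
  k=3: S(3,0) = 235.5817; S(3,1) = 144.3383; S(3,2) = 88.4345; S(3,3) = 54.1828
Terminal payoffs V(N, i) = max(S_T - K, 0):
  V(3,0) = 114.281691; V(3,1) = 23.038291; V(3,2) = 0.000000; V(3,3) = 0.000000
Backward induction: V(k, i) = exp(-r*dt) * [p * V(k+1, i) + (1-p) * V(k+1, i+1)]; then take max(V_cont, immediate exercise) for American.
  V(2,0) = exp(-r*dt) * [p*114.281691 + (1-p)*23.038291] = 64.866351; exercise = 63.100267; V(2,0) = max -> 64.866351
  V(2,1) = exp(-r*dt) * [p*23.038291 + (1-p)*0.000000] = 10.645973; exercise = 0.000000; V(2,1) = max -> 10.645973
  V(2,2) = exp(-r*dt) * [p*0.000000 + (1-p)*0.000000] = 0.000000; exercise = 0.000000; V(2,2) = max -> 0.000000
  V(1,0) = exp(-r*dt) * [p*64.866351 + (1-p)*10.645973] = 35.546157; exercise = 23.038291; V(1,0) = max -> 35.546157
  V(1,1) = exp(-r*dt) * [p*10.645973 + (1-p)*0.000000] = 4.919494; exercise = 0.000000; V(1,1) = max -> 4.919494
  V(0,0) = exp(-r*dt) * [p*35.546157 + (1-p)*4.919494] = 19.000420; exercise = 0.000000; V(0,0) = max -> 19.000420


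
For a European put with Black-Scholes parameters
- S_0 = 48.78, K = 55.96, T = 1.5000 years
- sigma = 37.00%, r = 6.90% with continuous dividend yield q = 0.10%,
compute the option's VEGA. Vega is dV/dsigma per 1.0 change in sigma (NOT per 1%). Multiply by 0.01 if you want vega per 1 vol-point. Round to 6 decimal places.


Answer: Vega = 23.536846

Derivation:
d1 = 0.1486426354; d2 = -0.3045129670
phi(d1) = 0.3945592935; exp(-qT) = 0.9985011244; exp(-rT) = 0.9016760227
Vega = S * exp(-qT) * phi(d1) * sqrt(T) = 48.7800 * 0.9985011244 * 0.3945592935 * 1.2247448714 = 23.536846


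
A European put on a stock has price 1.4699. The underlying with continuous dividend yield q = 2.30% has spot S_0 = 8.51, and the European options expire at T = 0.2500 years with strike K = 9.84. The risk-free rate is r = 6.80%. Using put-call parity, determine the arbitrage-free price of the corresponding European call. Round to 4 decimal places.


Answer: Call price = 0.2570

Derivation:
Put-call parity: C - P = S_0 * exp(-qT) - K * exp(-rT).
S_0 * exp(-qT) = 8.5100 * 0.99426650 = 8.46120791
K * exp(-rT) = 9.8400 * 0.98314368 = 9.67413386
C = P + S*exp(-qT) - K*exp(-rT)
C = 1.4699 + 8.46120791 - 9.67413386 = 0.2570


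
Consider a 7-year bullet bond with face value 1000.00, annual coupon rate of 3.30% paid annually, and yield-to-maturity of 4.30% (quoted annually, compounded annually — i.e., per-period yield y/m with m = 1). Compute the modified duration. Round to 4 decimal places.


Answer: Modified duration = 6.0788

Derivation:
Coupon per period c = face * coupon_rate / m = 33.000000
Periods per year m = 1; per-period yield y/m = 0.043000
Number of cashflows N = 7
Cashflows (t years, CF_t, discount factor 1/(1+y/m)^(m*t), PV):
  t = 1.0000: CF_t = 33.000000, DF = 0.958773, PV = 31.639501
  t = 2.0000: CF_t = 33.000000, DF = 0.919245, PV = 30.335092
  t = 3.0000: CF_t = 33.000000, DF = 0.881347, PV = 29.084461
  t = 4.0000: CF_t = 33.000000, DF = 0.845012, PV = 27.885389
  t = 5.0000: CF_t = 33.000000, DF = 0.810174, PV = 26.735752
  t = 6.0000: CF_t = 33.000000, DF = 0.776773, PV = 25.633511
  t = 7.0000: CF_t = 1033.000000, DF = 0.744749, PV = 769.325562
Price P = sum_t PV_t = 940.639267
First compute Macaulay numerator sum_t t * PV_t:
  t * PV_t at t = 1.0000: 31.639501
  t * PV_t at t = 2.0000: 60.670185
  t * PV_t at t = 3.0000: 87.253382
  t * PV_t at t = 4.0000: 111.541556
  t * PV_t at t = 5.0000: 133.678758
  t * PV_t at t = 6.0000: 153.801064
  t * PV_t at t = 7.0000: 5385.278931
Macaulay duration D = 5963.863377 / 940.639267 = 6.340224
Modified duration = D / (1 + y/m) = 6.340224 / (1 + 0.043000) = 6.078834


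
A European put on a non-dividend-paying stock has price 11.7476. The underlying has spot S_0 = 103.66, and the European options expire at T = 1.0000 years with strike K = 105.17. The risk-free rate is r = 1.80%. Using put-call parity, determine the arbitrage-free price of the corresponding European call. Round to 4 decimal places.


Put-call parity: C - P = S_0 * exp(-qT) - K * exp(-rT).
S_0 * exp(-qT) = 103.6600 * 1.00000000 = 103.66000000
K * exp(-rT) = 105.1700 * 0.98216103 = 103.29387577
C = P + S*exp(-qT) - K*exp(-rT)
C = 11.7476 + 103.66000000 - 103.29387577 = 12.1137

Answer: Call price = 12.1137


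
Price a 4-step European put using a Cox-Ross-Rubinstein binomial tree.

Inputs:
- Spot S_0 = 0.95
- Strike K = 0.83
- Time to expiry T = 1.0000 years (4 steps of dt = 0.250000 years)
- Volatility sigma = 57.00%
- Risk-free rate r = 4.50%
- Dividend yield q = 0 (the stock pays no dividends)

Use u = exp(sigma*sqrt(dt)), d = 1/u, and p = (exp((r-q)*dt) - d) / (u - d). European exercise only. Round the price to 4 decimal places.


Answer: Price = V(0,0) = 0.1306

Derivation:
dt = T/N = 0.250000
u = exp(sigma*sqrt(dt)) = 1.329762; d = 1/u = 0.752014
p = (exp((r-q)*dt) - d) / (u - d) = 0.448810
Discount per step: exp(-r*dt) = 0.988813
Stock lattice S(k, i) with i counting down-moves:
  k=0: S(0,0) = 0.9500
  k=1: S(1,0) = 1.2633; S(1,1) = 0.7144
  k=2: S(2,0) = 1.6799; S(2,1) = 0.9500; S(2,2) = 0.5372
  k=3: S(3,0) = 2.2338; S(3,1) = 1.2633; S(3,2) = 0.7144; S(3,3) = 0.4040
  k=4: S(4,0) = 2.9704; S(4,1) = 1.6799; S(4,2) = 0.9500; S(4,3) = 0.5372; S(4,4) = 0.3038
Terminal payoffs V(N, i) = max(K - S_T, 0):
  V(4,0) = 0.000000; V(4,1) = 0.000000; V(4,2) = 0.000000; V(4,3) = 0.292751; V(4,4) = 0.526172
Backward induction: V(k, i) = exp(-r*dt) * [p * V(k+1, i) + (1-p) * V(k+1, i+1)].
  V(3,0) = exp(-r*dt) * [p*0.000000 + (1-p)*0.000000] = 0.000000
  V(3,1) = exp(-r*dt) * [p*0.000000 + (1-p)*0.000000] = 0.000000
  V(3,2) = exp(-r*dt) * [p*0.000000 + (1-p)*0.292751] = 0.159556
  V(3,3) = exp(-r*dt) * [p*0.292751 + (1-p)*0.526172] = 0.416696
  V(2,0) = exp(-r*dt) * [p*0.000000 + (1-p)*0.000000] = 0.000000
  V(2,1) = exp(-r*dt) * [p*0.000000 + (1-p)*0.159556] = 0.086962
  V(2,2) = exp(-r*dt) * [p*0.159556 + (1-p)*0.416696] = 0.297918
  V(1,0) = exp(-r*dt) * [p*0.000000 + (1-p)*0.086962] = 0.047396
  V(1,1) = exp(-r*dt) * [p*0.086962 + (1-p)*0.297918] = 0.200965
  V(0,0) = exp(-r*dt) * [p*0.047396 + (1-p)*0.200965] = 0.130565


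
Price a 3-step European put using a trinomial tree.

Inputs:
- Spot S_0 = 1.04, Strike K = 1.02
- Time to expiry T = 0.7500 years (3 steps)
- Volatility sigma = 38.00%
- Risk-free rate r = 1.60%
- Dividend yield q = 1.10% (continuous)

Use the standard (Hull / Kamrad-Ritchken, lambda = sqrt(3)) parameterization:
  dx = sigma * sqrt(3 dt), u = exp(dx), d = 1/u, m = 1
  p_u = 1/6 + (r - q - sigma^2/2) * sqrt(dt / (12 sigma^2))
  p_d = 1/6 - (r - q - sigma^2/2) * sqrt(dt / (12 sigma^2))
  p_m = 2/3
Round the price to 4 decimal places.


Answer: Price = V(0,0) = 0.1126

Derivation:
dt = T/N = 0.250000; dx = sigma*sqrt(3*dt) = 0.329090
u = exp(dx) = 1.389702; d = 1/u = 0.719579
p_u = 0.141142, p_m = 0.666667, p_d = 0.192192
Discount per step: exp(-r*dt) = 0.996008
Stock lattice S(k, j) with j the centered position index:
  k=0: S(0,+0) = 1.0400
  k=1: S(1,-1) = 0.7484; S(1,+0) = 1.0400; S(1,+1) = 1.4453
  k=2: S(2,-2) = 0.5385; S(2,-1) = 0.7484; S(2,+0) = 1.0400; S(2,+1) = 1.4453; S(2,+2) = 2.0085
  k=3: S(3,-3) = 0.3875; S(3,-2) = 0.5385; S(3,-1) = 0.7484; S(3,+0) = 1.0400; S(3,+1) = 1.4453; S(3,+2) = 2.0085; S(3,+3) = 2.7913
Terminal payoffs V(N, j) = max(K - S_T, 0):
  V(3,-3) = 0.632503; V(3,-2) = 0.481495; V(3,-1) = 0.271638; V(3,+0) = 0.000000; V(3,+1) = 0.000000; V(3,+2) = 0.000000; V(3,+3) = 0.000000
Backward induction: V(k, j) = exp(-r*dt) * [p_u * V(k+1, j+1) + p_m * V(k+1, j) + p_d * V(k+1, j-1)]
  V(2,-2) = exp(-r*dt) * [p_u*0.271638 + p_m*0.481495 + p_d*0.632503] = 0.478978
  V(2,-1) = exp(-r*dt) * [p_u*0.000000 + p_m*0.271638 + p_d*0.481495] = 0.272539
  V(2,+0) = exp(-r*dt) * [p_u*0.000000 + p_m*0.000000 + p_d*0.271638] = 0.051998
  V(2,+1) = exp(-r*dt) * [p_u*0.000000 + p_m*0.000000 + p_d*0.000000] = 0.000000
  V(2,+2) = exp(-r*dt) * [p_u*0.000000 + p_m*0.000000 + p_d*0.000000] = 0.000000
  V(1,-1) = exp(-r*dt) * [p_u*0.051998 + p_m*0.272539 + p_d*0.478978] = 0.279965
  V(1,+0) = exp(-r*dt) * [p_u*0.000000 + p_m*0.051998 + p_d*0.272539] = 0.086698
  V(1,+1) = exp(-r*dt) * [p_u*0.000000 + p_m*0.000000 + p_d*0.051998] = 0.009954
  V(0,+0) = exp(-r*dt) * [p_u*0.009954 + p_m*0.086698 + p_d*0.279965] = 0.112559


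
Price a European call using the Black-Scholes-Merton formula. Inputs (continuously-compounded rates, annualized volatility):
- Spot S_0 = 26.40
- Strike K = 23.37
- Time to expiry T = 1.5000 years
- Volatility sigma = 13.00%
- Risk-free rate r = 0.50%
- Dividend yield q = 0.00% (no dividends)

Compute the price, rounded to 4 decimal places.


d1 = (ln(S/K) + (r - q + 0.5*sigma^2) * T) / (sigma * sqrt(T)) = 0.89240477
d2 = d1 - sigma * sqrt(T) = 0.73318794
exp(-rT) = 0.99252805; exp(-qT) = 1.00000000
C = S_0 * exp(-qT) * N(d1) - K * exp(-rT) * N(d2)
N(d1) = 0.81391199; N(d2) = 0.76827809
C = 26.4000 * 1.00000000 * 0.81391199 - 23.3700 * 0.99252805 * 0.76827809 = 3.6668

Answer: Price = 3.6668


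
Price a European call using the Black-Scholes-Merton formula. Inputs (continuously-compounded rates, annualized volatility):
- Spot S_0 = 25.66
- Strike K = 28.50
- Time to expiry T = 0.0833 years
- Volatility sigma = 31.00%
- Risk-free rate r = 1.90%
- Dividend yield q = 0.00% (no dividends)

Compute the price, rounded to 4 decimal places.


d1 = (ln(S/K) + (r - q + 0.5*sigma^2) * T) / (sigma * sqrt(T)) = -1.11080716
d2 = d1 - sigma * sqrt(T) = -1.20027855
exp(-rT) = 0.99841855; exp(-qT) = 1.00000000
C = S_0 * exp(-qT) * N(d1) - K * exp(-rT) * N(d2)
N(d1) = 0.13332568; N(d2) = 0.11501559
C = 25.6600 * 1.00000000 * 0.13332568 - 28.5000 * 0.99841855 * 0.11501559 = 0.1484

Answer: Price = 0.1484


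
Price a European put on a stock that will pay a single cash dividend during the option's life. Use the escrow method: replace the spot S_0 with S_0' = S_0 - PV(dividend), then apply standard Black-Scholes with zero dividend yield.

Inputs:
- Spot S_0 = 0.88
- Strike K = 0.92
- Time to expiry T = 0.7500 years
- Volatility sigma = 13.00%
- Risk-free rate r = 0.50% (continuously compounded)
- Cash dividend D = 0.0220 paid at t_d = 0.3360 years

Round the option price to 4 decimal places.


PV(D) = D * exp(-r * t_d) = 0.0220 * 0.99832141 = 0.02196307
S_0' = S_0 - PV(D) = 0.8800 - 0.02196307 = 0.85803693
d1 = (ln(S_0'/K) + (r + sigma^2/2)*T) / (sigma*sqrt(T)) = -0.52973247
d2 = d1 - sigma*sqrt(T) = -0.64231577
exp(-rT) = 0.99625702
N(-d1) = 0.70185128; N(-d2) = 0.73966591
P = K * exp(-rT) * N(-d2) - S_0' * N(-d1) = 0.9200 * 0.99625702 * 0.73966591 - 0.85803693 * 0.70185128 = 0.0757

Answer: Price = 0.0757


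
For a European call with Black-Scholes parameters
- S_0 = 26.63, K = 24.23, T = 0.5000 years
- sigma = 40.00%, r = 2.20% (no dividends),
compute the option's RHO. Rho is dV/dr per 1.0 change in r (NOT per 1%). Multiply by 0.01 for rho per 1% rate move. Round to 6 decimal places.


d1 = 0.5142323227; d2 = 0.2313896102
phi(d1) = 0.3495334639; exp(-qT) = 1.0000000000; exp(-rT) = 0.9890602788
N(d2) = 0.5914939320
Rho = K*T*exp(-rT)*N(d2) = 24.2300 * 0.5000 * 0.9890602788 * 0.5914939320 = 7.087556

Answer: Rho = 7.087556


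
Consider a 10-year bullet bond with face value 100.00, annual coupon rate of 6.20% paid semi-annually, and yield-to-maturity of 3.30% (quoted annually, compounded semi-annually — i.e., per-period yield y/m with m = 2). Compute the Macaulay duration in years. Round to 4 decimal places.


Coupon per period c = face * coupon_rate / m = 3.100000
Periods per year m = 2; per-period yield y/m = 0.016500
Number of cashflows N = 20
Cashflows (t years, CF_t, discount factor 1/(1+y/m)^(m*t), PV):
  t = 0.5000: CF_t = 3.100000, DF = 0.983768, PV = 3.049680
  t = 1.0000: CF_t = 3.100000, DF = 0.967799, PV = 3.000177
  t = 1.5000: CF_t = 3.100000, DF = 0.952090, PV = 2.951478
  t = 2.0000: CF_t = 3.100000, DF = 0.936635, PV = 2.903569
  t = 2.5000: CF_t = 3.100000, DF = 0.921432, PV = 2.856438
  t = 3.0000: CF_t = 3.100000, DF = 0.906475, PV = 2.810072
  t = 3.5000: CF_t = 3.100000, DF = 0.891761, PV = 2.764458
  t = 4.0000: CF_t = 3.100000, DF = 0.877285, PV = 2.719585
  t = 4.5000: CF_t = 3.100000, DF = 0.863045, PV = 2.675440
  t = 5.0000: CF_t = 3.100000, DF = 0.849036, PV = 2.632012
  t = 5.5000: CF_t = 3.100000, DF = 0.835254, PV = 2.589289
  t = 6.0000: CF_t = 3.100000, DF = 0.821696, PV = 2.547259
  t = 6.5000: CF_t = 3.100000, DF = 0.808359, PV = 2.505911
  t = 7.0000: CF_t = 3.100000, DF = 0.795237, PV = 2.465235
  t = 7.5000: CF_t = 3.100000, DF = 0.782329, PV = 2.425219
  t = 8.0000: CF_t = 3.100000, DF = 0.769630, PV = 2.385852
  t = 8.5000: CF_t = 3.100000, DF = 0.757137, PV = 2.347125
  t = 9.0000: CF_t = 3.100000, DF = 0.744847, PV = 2.309026
  t = 9.5000: CF_t = 3.100000, DF = 0.732757, PV = 2.271545
  t = 10.0000: CF_t = 103.100000, DF = 0.720862, PV = 74.320908
Price P = sum_t PV_t = 124.530279
Macaulay numerator sum_t t * PV_t:
  t * PV_t at t = 0.5000: 1.524840
  t * PV_t at t = 1.0000: 3.000177
  t * PV_t at t = 1.5000: 4.427217
  t * PV_t at t = 2.0000: 5.807138
  t * PV_t at t = 2.5000: 7.141095
  t * PV_t at t = 3.0000: 8.430215
  t * PV_t at t = 3.5000: 9.675603
  t * PV_t at t = 4.0000: 10.878340
  t * PV_t at t = 4.5000: 12.039481
  t * PV_t at t = 5.0000: 13.160060
  t * PV_t at t = 5.5000: 14.241088
  t * PV_t at t = 6.0000: 15.283554
  t * PV_t at t = 6.5000: 16.288424
  t * PV_t at t = 7.0000: 17.256645
  t * PV_t at t = 7.5000: 18.189142
  t * PV_t at t = 8.0000: 19.086819
  t * PV_t at t = 8.5000: 19.950561
  t * PV_t at t = 9.0000: 20.781233
  t * PV_t at t = 9.5000: 21.579681
  t * PV_t at t = 10.0000: 743.209078
Macaulay duration D = (sum_t t * PV_t) / P = 981.950391 / 124.530279 = 7.885234

Answer: Macaulay duration = 7.8852 years


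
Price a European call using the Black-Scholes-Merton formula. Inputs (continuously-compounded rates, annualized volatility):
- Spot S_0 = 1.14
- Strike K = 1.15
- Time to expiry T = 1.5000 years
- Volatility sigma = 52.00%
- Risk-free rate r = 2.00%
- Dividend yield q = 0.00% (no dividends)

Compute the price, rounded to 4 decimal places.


Answer: Price = 0.2940

Derivation:
d1 = (ln(S/K) + (r - q + 0.5*sigma^2) * T) / (sigma * sqrt(T)) = 0.35182574
d2 = d1 - sigma * sqrt(T) = -0.28504159
exp(-rT) = 0.97044553; exp(-qT) = 1.00000000
C = S_0 * exp(-qT) * N(d1) - K * exp(-rT) * N(d2)
N(d1) = 0.63751552; N(d2) = 0.38780614
C = 1.1400 * 1.00000000 * 0.63751552 - 1.1500 * 0.97044553 * 0.38780614 = 0.2940


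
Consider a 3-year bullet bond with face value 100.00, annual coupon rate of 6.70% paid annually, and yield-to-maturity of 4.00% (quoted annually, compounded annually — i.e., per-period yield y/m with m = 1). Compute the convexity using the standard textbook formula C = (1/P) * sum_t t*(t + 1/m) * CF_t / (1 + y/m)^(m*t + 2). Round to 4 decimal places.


Answer: Convexity = 10.2209

Derivation:
Coupon per period c = face * coupon_rate / m = 6.700000
Periods per year m = 1; per-period yield y/m = 0.040000
Number of cashflows N = 3
Cashflows (t years, CF_t, discount factor 1/(1+y/m)^(m*t), PV):
  t = 1.0000: CF_t = 6.700000, DF = 0.961538, PV = 6.442308
  t = 2.0000: CF_t = 6.700000, DF = 0.924556, PV = 6.194527
  t = 3.0000: CF_t = 106.700000, DF = 0.888996, PV = 94.855911
Price P = sum_t PV_t = 107.492746
Convexity numerator sum_t t*(t + 1/m) * CF_t / (1+y/m)^(m*t + 2):
  t = 1.0000: term = 11.912551
  t = 2.0000: term = 34.363128
  t = 3.0000: term = 1052.395467
Convexity = (1/P) * sum = 1098.671147 / 107.492746 = 10.220886


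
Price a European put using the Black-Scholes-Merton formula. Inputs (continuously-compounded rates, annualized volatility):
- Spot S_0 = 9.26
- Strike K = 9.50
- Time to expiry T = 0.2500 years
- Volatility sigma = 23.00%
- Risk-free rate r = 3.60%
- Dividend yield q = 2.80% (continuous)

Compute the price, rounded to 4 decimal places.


Answer: Price = 0.5453

Derivation:
d1 = (ln(S/K) + (r - q + 0.5*sigma^2) * T) / (sigma * sqrt(T)) = -0.14761087
d2 = d1 - sigma * sqrt(T) = -0.26261087
exp(-rT) = 0.99104038; exp(-qT) = 0.99302444
P = K * exp(-rT) * N(-d2) - S_0 * exp(-qT) * N(-d1)
N(-d1) = 0.55867506; N(-d2) = 0.60357474
P = 9.5000 * 0.99104038 * 0.60357474 - 9.2600 * 0.99302444 * 0.55867506 = 0.5453


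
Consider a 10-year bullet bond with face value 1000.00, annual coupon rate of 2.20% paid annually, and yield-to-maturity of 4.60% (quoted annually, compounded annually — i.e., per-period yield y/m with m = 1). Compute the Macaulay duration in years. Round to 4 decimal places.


Coupon per period c = face * coupon_rate / m = 22.000000
Periods per year m = 1; per-period yield y/m = 0.046000
Number of cashflows N = 10
Cashflows (t years, CF_t, discount factor 1/(1+y/m)^(m*t), PV):
  t = 1.0000: CF_t = 22.000000, DF = 0.956023, PV = 21.032505
  t = 2.0000: CF_t = 22.000000, DF = 0.913980, PV = 20.107557
  t = 3.0000: CF_t = 22.000000, DF = 0.873786, PV = 19.223286
  t = 4.0000: CF_t = 22.000000, DF = 0.835359, PV = 18.377902
  t = 5.0000: CF_t = 22.000000, DF = 0.798623, PV = 17.569696
  t = 6.0000: CF_t = 22.000000, DF = 0.763501, PV = 16.797033
  t = 7.0000: CF_t = 22.000000, DF = 0.729925, PV = 16.058349
  t = 8.0000: CF_t = 22.000000, DF = 0.697825, PV = 15.352150
  t = 9.0000: CF_t = 22.000000, DF = 0.667137, PV = 14.677008
  t = 10.0000: CF_t = 1022.000000, DF = 0.637798, PV = 651.829558
Price P = sum_t PV_t = 811.025045
Macaulay numerator sum_t t * PV_t:
  t * PV_t at t = 1.0000: 21.032505
  t * PV_t at t = 2.0000: 40.215114
  t * PV_t at t = 3.0000: 57.669858
  t * PV_t at t = 4.0000: 73.511610
  t * PV_t at t = 5.0000: 87.848482
  t * PV_t at t = 6.0000: 100.782198
  t * PV_t at t = 7.0000: 112.408442
  t * PV_t at t = 8.0000: 122.817200
  t * PV_t at t = 9.0000: 132.093069
  t * PV_t at t = 10.0000: 6518.295585
Macaulay duration D = (sum_t t * PV_t) / P = 7266.674062 / 811.025045 = 8.959864

Answer: Macaulay duration = 8.9599 years


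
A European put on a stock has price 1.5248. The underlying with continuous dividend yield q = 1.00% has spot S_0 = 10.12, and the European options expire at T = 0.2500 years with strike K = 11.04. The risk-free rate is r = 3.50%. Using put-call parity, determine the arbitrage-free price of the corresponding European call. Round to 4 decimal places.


Answer: Call price = 0.6757

Derivation:
Put-call parity: C - P = S_0 * exp(-qT) - K * exp(-rT).
S_0 * exp(-qT) = 10.1200 * 0.99750312 = 10.09473160
K * exp(-rT) = 11.0400 * 0.99128817 = 10.94382140
C = P + S*exp(-qT) - K*exp(-rT)
C = 1.5248 + 10.09473160 - 10.94382140 = 0.6757


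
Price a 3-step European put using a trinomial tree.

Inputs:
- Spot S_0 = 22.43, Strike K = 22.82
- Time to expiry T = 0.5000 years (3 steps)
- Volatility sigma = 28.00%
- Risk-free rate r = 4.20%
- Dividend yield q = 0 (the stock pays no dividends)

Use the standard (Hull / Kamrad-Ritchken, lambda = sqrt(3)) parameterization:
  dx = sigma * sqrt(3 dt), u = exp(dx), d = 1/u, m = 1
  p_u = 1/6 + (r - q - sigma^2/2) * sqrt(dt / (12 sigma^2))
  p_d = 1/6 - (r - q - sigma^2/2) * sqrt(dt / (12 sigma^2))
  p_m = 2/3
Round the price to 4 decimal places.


Answer: Price = V(0,0) = 1.6306

Derivation:
dt = T/N = 0.166667; dx = sigma*sqrt(3*dt) = 0.197990
u = exp(dx) = 1.218950; d = 1/u = 0.820378
p_u = 0.167845, p_m = 0.666667, p_d = 0.165488
Discount per step: exp(-r*dt) = 0.993024
Stock lattice S(k, j) with j the centered position index:
  k=0: S(0,+0) = 22.4300
  k=1: S(1,-1) = 18.4011; S(1,+0) = 22.4300; S(1,+1) = 27.3411
  k=2: S(2,-2) = 15.0958; S(2,-1) = 18.4011; S(2,+0) = 22.4300; S(2,+1) = 27.3411; S(2,+2) = 33.3274
  k=3: S(3,-3) = 12.3843; S(3,-2) = 15.0958; S(3,-1) = 18.4011; S(3,+0) = 22.4300; S(3,+1) = 27.3411; S(3,+2) = 33.3274; S(3,+3) = 40.6244
Terminal payoffs V(N, j) = max(K - S_T, 0):
  V(3,-3) = 10.435699; V(3,-2) = 7.724155; V(3,-1) = 4.418918; V(3,+0) = 0.390000; V(3,+1) = 0.000000; V(3,+2) = 0.000000; V(3,+3) = 0.000000
Backward induction: V(k, j) = exp(-r*dt) * [p_u * V(k+1, j+1) + p_m * V(k+1, j) + p_d * V(k+1, j-1)]
  V(2,-2) = exp(-r*dt) * [p_u*4.418918 + p_m*7.724155 + p_d*10.435699] = 7.564975
  V(2,-1) = exp(-r*dt) * [p_u*0.390000 + p_m*4.418918 + p_d*7.724155] = 4.259739
  V(2,+0) = exp(-r*dt) * [p_u*0.000000 + p_m*0.390000 + p_d*4.418918] = 0.984364
  V(2,+1) = exp(-r*dt) * [p_u*0.000000 + p_m*0.000000 + p_d*0.390000] = 0.064090
  V(2,+2) = exp(-r*dt) * [p_u*0.000000 + p_m*0.000000 + p_d*0.000000] = 0.000000
  V(1,-1) = exp(-r*dt) * [p_u*0.984364 + p_m*4.259739 + p_d*7.564975] = 4.227265
  V(1,+0) = exp(-r*dt) * [p_u*0.064090 + p_m*0.984364 + p_d*4.259739] = 1.362366
  V(1,+1) = exp(-r*dt) * [p_u*0.000000 + p_m*0.064090 + p_d*0.984364] = 0.204193
  V(0,+0) = exp(-r*dt) * [p_u*0.204193 + p_m*1.362366 + p_d*4.227265] = 1.630625


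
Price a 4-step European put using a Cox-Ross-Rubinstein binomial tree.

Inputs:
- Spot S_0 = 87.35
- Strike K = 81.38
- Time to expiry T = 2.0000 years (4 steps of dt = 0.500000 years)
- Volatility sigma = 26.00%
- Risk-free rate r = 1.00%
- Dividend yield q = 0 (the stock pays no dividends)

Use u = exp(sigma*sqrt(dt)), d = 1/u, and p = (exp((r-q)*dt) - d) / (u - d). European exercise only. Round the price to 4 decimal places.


Answer: Price = V(0,0) = 8.8901

Derivation:
dt = T/N = 0.500000
u = exp(sigma*sqrt(dt)) = 1.201833; d = 1/u = 0.832062
p = (exp((r-q)*dt) - d) / (u - d) = 0.467723
Discount per step: exp(-r*dt) = 0.995012
Stock lattice S(k, i) with i counting down-moves:
  k=0: S(0,0) = 87.3500
  k=1: S(1,0) = 104.9801; S(1,1) = 72.6807
  k=2: S(2,0) = 126.1685; S(2,1) = 87.3500; S(2,2) = 60.4748
  k=3: S(3,0) = 151.6335; S(3,1) = 104.9801; S(3,2) = 72.6807; S(3,3) = 50.3188
  k=4: S(4,0) = 182.2381; S(4,1) = 126.1685; S(4,2) = 87.3500; S(4,3) = 60.4748; S(4,4) = 41.8684
Terminal payoffs V(N, i) = max(K - S_T, 0):
  V(4,0) = 0.000000; V(4,1) = 0.000000; V(4,2) = 0.000000; V(4,3) = 20.905154; V(4,4) = 39.511574
Backward induction: V(k, i) = exp(-r*dt) * [p * V(k+1, i) + (1-p) * V(k+1, i+1)].
  V(3,0) = exp(-r*dt) * [p*0.000000 + (1-p)*0.000000] = 0.000000
  V(3,1) = exp(-r*dt) * [p*0.000000 + (1-p)*0.000000] = 0.000000
  V(3,2) = exp(-r*dt) * [p*0.000000 + (1-p)*20.905154] = 11.071838
  V(3,3) = exp(-r*dt) * [p*20.905154 + (1-p)*39.511574] = 30.655266
  V(2,0) = exp(-r*dt) * [p*0.000000 + (1-p)*0.000000] = 0.000000
  V(2,1) = exp(-r*dt) * [p*0.000000 + (1-p)*11.071838] = 5.863893
  V(2,2) = exp(-r*dt) * [p*11.071838 + (1-p)*30.655266] = 21.388439
  V(1,0) = exp(-r*dt) * [p*0.000000 + (1-p)*5.863893] = 3.105649
  V(1,1) = exp(-r*dt) * [p*5.863893 + (1-p)*21.388439] = 14.056795
  V(0,0) = exp(-r*dt) * [p*3.105649 + (1-p)*14.056795] = 8.890132


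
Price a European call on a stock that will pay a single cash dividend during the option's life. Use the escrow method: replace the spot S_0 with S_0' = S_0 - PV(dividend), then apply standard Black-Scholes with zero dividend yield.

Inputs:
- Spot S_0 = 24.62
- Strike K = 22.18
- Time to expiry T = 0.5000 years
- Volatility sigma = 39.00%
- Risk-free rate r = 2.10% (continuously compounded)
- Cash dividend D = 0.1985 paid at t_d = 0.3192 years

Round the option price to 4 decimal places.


PV(D) = D * exp(-r * t_d) = 0.1985 * 0.99331922 = 0.19717386
S_0' = S_0 - PV(D) = 24.6200 - 0.19717386 = 24.42282614
d1 = (ln(S_0'/K) + (r + sigma^2/2)*T) / (sigma*sqrt(T)) = 0.52526144
d2 = d1 - sigma*sqrt(T) = 0.24948979
exp(-rT) = 0.98955493
N(d1) = 0.70029927; N(d2) = 0.59850903
C = S_0' * N(d1) - K * exp(-rT) * N(d2) = 24.42282614 * 0.70029927 - 22.1800 * 0.98955493 * 0.59850903 = 3.9670

Answer: Price = 3.9670


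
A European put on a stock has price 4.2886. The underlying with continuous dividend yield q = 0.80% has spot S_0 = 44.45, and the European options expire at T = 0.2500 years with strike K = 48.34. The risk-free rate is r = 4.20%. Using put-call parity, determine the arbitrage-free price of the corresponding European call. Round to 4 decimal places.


Put-call parity: C - P = S_0 * exp(-qT) - K * exp(-rT).
S_0 * exp(-qT) = 44.4500 * 0.99800200 = 44.36118884
K * exp(-rT) = 48.3400 * 0.98955493 = 47.83508544
C = P + S*exp(-qT) - K*exp(-rT)
C = 4.2886 + 44.36118884 - 47.83508544 = 0.8147

Answer: Call price = 0.8147


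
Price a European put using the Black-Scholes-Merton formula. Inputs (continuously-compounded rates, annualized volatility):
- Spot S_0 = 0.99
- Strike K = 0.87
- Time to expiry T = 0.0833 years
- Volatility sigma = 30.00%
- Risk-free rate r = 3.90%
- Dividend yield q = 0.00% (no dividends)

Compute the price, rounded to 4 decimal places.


Answer: Price = 0.0022

Derivation:
d1 = (ln(S/K) + (r - q + 0.5*sigma^2) * T) / (sigma * sqrt(T)) = 1.57311992
d2 = d1 - sigma * sqrt(T) = 1.48653470
exp(-rT) = 0.99675657; exp(-qT) = 1.00000000
P = K * exp(-rT) * N(-d2) - S_0 * exp(-qT) * N(-d1)
N(-d1) = 0.05784553; N(-d2) = 0.06856887
P = 0.8700 * 0.99675657 * 0.06856887 - 0.9900 * 1.00000000 * 0.05784553 = 0.0022


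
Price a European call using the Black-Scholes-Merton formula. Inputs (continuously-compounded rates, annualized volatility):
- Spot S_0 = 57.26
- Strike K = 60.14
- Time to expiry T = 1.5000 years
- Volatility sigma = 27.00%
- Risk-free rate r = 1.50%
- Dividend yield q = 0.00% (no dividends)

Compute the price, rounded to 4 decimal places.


d1 = (ln(S/K) + (r - q + 0.5*sigma^2) * T) / (sigma * sqrt(T)) = 0.08498254
d2 = d1 - sigma * sqrt(T) = -0.24569857
exp(-rT) = 0.97775124; exp(-qT) = 1.00000000
C = S_0 * exp(-qT) * N(d1) - K * exp(-rT) * N(d2)
N(d1) = 0.53386237; N(d2) = 0.40295779
C = 57.2600 * 1.00000000 * 0.53386237 - 60.1400 * 0.97775124 * 0.40295779 = 6.8743

Answer: Price = 6.8743


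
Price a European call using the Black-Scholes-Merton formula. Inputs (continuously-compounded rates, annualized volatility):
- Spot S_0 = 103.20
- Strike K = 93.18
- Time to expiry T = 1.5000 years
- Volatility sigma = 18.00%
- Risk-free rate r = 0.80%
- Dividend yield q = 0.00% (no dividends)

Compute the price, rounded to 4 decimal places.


Answer: Price = 15.2526

Derivation:
d1 = (ln(S/K) + (r - q + 0.5*sigma^2) * T) / (sigma * sqrt(T)) = 0.62795730
d2 = d1 - sigma * sqrt(T) = 0.40750322
exp(-rT) = 0.98807171; exp(-qT) = 1.00000000
C = S_0 * exp(-qT) * N(d1) - K * exp(-rT) * N(d2)
N(d1) = 0.73498404; N(d2) = 0.65818079
C = 103.2000 * 1.00000000 * 0.73498404 - 93.1800 * 0.98807171 * 0.65818079 = 15.2526
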